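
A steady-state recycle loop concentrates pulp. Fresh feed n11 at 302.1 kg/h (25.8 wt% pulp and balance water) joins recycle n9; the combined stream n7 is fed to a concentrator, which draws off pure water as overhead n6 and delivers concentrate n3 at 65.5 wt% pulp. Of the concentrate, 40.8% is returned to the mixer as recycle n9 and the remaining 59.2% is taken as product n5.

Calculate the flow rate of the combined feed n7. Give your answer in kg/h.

384.1 kg/h

Overall pulp balance (none leaves overhead): pulp in fresh feed = pulp in product, i.e. 302.1×0.258 = (1−0.408)·n3·0.655.
n3 = 77.942/(0.655×0.592) = 201.01 kg/h.
Recycle n9 = 0.408×201.01 = 82.01 kg/h.
Combined feed n7 = 302.1 + 82.01 = 384.11 kg/h.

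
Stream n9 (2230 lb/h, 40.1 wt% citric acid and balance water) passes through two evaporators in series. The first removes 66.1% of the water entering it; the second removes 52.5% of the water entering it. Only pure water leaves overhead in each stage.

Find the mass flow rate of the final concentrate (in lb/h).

water in feed = 2230×0.599 = 1335.8 lb/h.
After stage 1: water left = (1−0.661)×1335.8 = 452.83; stream total = 1347.1 lb/h.
After stage 2: water left = (1−0.525)×452.83 = 215.09; final concentrate = 1109.3 lb/h.

1109 lb/h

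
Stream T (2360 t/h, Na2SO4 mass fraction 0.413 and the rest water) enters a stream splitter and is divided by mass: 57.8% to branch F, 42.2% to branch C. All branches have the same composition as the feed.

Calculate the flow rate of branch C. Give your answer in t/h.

Branch C flow = 0.422×2360 = 995.92 t/h.

995.9 t/h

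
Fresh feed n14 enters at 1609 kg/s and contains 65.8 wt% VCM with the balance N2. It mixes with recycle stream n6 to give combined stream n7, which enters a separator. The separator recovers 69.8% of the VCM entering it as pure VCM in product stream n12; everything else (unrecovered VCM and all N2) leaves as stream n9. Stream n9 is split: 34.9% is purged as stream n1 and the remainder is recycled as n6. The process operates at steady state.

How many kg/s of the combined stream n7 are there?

2895 kg/s

N2 enters only via n14 and leaves only via the purge: 1609×0.342 = 0.349×(N2 in n9), and the separator passes all N2, so N2 in n7 = N2 in n9 = 1576.7 kg/s.
VCM in n7: m_A = 1609×0.658 + (1−0.349)·(1−0.698)·m_A, so m_A = 1058.7/0.8034 = 1317.8 kg/s.
n7 = 1317.8 + 1576.7 = 2894.5 kg/s.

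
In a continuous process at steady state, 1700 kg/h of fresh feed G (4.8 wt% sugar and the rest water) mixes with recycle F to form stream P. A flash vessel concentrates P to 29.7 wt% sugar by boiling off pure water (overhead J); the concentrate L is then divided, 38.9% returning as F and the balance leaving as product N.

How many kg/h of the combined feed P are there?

Overall sugar balance (none leaves overhead): sugar in fresh feed = sugar in product, i.e. 1700×0.048 = (1−0.389)·L·0.297.
L = 81.6/(0.297×0.611) = 449.67 kg/h.
Recycle F = 0.389×449.67 = 174.92 kg/h.
Combined feed P = 1700 + 174.92 = 1874.9 kg/h.

1875 kg/h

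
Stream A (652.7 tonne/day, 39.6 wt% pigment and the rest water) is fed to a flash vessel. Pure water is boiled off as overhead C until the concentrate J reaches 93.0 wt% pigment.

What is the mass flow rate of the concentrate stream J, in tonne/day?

pigment is conserved: 652.7×0.396 = 258.47 tonne/day all reports to the concentrate.
Concentrate = 258.47/(target fraction) = 277.92 tonne/day.

277.9 tonne/day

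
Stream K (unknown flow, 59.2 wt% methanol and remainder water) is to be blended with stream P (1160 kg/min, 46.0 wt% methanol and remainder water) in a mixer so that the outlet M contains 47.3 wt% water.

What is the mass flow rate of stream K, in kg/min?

1196 kg/min

Let K be the unknown flow. Total out = 1160 + K.
water balance: 626.4 + 0.408·K = 0.473·(1160 + K)
(0.408 − 0.473)·K = 0.473×1160 − 626.4 = -77.72
K = -77.72 / -0.065 = 1195.7 kg/min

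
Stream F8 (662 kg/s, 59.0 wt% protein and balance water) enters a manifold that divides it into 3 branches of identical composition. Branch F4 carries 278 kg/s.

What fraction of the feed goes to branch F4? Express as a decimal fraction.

0.420

Fraction to F4 = 278/662 = 0.4199.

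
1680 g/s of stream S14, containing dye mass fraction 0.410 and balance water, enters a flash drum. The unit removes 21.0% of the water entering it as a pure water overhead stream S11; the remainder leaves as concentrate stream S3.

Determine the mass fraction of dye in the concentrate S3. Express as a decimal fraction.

dye is not removed: 1680×0.410 = 688.8 g/s of dye enters S3.
water entering = 1680×0.590 = 991.2 g/s; overhead removed = 0.210×991.2 = 208.15 g/s.
Concentrate = 1680 − 208.15 = 1471.8 g/s.
Mass fraction = 688.8/1471.8 = 0.468.

0.468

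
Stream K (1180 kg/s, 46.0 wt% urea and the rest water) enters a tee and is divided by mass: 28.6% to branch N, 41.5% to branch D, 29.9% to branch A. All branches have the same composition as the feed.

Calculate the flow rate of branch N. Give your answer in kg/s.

337.5 kg/s

Branch N flow = 0.286×1180 = 337.48 kg/s.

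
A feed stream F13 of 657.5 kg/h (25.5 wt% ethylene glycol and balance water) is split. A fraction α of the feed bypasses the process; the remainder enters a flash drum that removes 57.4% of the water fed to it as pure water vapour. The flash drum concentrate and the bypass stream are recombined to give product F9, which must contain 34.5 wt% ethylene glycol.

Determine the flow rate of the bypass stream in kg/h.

256.4 kg/h

All 657.5×0.255 = 167.66 kg/h of ethylene glycol reaches F9, so F9 = 167.66/0.345 = 485.98 kg/h and vapour = 171.52 kg/h.
The evaporator receives (1−α)·657.5 of feed at 0.745 water and removes 0.574 of that water:
0.574×0.745×(1−α)×657.5 = 171.52
(1−α) = 171.52/281.17 = 0.6100;  α = 0.3900.
Bypass flow = 0.3900×657.5 = 256.4 kg/h.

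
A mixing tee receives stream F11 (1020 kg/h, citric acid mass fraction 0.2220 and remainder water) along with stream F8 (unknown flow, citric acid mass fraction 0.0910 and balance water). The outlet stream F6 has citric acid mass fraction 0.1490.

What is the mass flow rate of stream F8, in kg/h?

Let F8 be the unknown flow. Total out = 1020 + F8.
citric acid balance: 226.44 + 0.091·F8 = 0.149·(1020 + F8)
(0.091 − 0.149)·F8 = 0.149×1020 − 226.44 = -74.46
F8 = -74.46 / -0.058 = 1283.8 kg/h

1284 kg/h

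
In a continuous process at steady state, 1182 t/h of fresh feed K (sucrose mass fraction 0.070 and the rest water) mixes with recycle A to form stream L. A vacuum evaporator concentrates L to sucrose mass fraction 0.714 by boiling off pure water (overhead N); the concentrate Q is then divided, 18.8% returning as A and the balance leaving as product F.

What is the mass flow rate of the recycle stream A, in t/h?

Overall sucrose balance (none leaves overhead): sucrose in fresh feed = sucrose in product, i.e. 1182×0.070 = (1−0.188)·Q·0.714.
Q = 82.74/(0.714×0.812) = 142.71 t/h.
Recycle A = 0.188×142.71 = 26.83 t/h.

26.83 t/h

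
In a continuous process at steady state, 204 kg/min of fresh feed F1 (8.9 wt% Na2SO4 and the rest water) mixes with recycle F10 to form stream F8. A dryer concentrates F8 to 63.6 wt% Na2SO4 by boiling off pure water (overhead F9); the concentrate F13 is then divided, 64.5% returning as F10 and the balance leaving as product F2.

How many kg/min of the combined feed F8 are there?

255.9 kg/min

Overall Na2SO4 balance (none leaves overhead): Na2SO4 in fresh feed = Na2SO4 in product, i.e. 204×0.089 = (1−0.645)·F13·0.636.
F13 = 18.156/(0.636×0.355) = 80.415 kg/min.
Recycle F10 = 0.645×80.415 = 51.867 kg/min.
Combined feed F8 = 204 + 51.867 = 255.87 kg/min.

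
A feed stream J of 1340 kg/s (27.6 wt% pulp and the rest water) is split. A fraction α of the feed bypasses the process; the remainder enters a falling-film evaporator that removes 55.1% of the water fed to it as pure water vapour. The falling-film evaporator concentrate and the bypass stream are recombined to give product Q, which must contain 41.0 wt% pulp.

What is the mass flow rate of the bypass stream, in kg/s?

All 1340×0.276 = 369.84 kg/s of pulp reaches Q, so Q = 369.84/0.410 = 902.05 kg/s and vapour = 437.95 kg/s.
The evaporator receives (1−α)·1340 of feed at 0.724 water and removes 0.551 of that water:
0.551×0.724×(1−α)×1340 = 437.95
(1−α) = 437.95/534.56 = 0.8193;  α = 0.1807.
Bypass flow = 0.1807×1340 = 242.17 kg/s.

242.2 kg/s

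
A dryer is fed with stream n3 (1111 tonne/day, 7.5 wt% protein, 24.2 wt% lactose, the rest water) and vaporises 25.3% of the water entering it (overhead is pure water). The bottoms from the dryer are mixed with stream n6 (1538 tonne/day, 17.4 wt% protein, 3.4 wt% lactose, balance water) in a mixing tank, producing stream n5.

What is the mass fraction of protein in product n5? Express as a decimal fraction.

0.1428

Vapour removed = 0.253×0.683×1111 = 191.98 tonne/day; concentrate = 919.02 tonne/day.
protein reaching the mixer = 83.325 (from concentrate) + 1538×0.174 = 350.94 tonne/day.
Product flow = 919.02 + 1538 = 2457 tonne/day; protein fraction = 0.1428.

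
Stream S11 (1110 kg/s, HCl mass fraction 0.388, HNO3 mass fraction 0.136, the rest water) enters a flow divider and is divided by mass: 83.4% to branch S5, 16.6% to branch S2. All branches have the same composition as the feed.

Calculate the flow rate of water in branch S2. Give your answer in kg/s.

87.71 kg/s

Branch S2 total = 0.166×1110 = 184.26 kg/s.
water in S2 = 0.476×184.26 = 87.708 kg/s.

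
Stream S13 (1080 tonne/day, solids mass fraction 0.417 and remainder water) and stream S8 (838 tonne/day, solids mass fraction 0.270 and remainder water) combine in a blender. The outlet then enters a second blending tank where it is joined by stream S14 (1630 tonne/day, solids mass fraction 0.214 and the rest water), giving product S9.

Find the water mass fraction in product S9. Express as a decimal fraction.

0.711

Overall, product flow = 3548 tonne/day.
water in = 1080×0.583 + 838×0.730 + 1630×0.786 = 2522.6 tonne/day.
water fraction in S9 = 0.711.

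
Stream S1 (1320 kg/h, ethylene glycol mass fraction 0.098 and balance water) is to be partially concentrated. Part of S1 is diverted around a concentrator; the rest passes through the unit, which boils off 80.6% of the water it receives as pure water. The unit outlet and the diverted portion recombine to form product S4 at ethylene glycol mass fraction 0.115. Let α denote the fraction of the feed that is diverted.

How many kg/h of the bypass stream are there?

All 1320×0.098 = 129.36 kg/h of ethylene glycol reaches S4, so S4 = 129.36/0.115 = 1124.9 kg/h and vapour = 195.13 kg/h.
The evaporator receives (1−α)·1320 of feed at 0.902 water and removes 0.806 of that water:
0.806×0.902×(1−α)×1320 = 195.13
(1−α) = 195.13/959.66 = 0.2033;  α = 0.7967.
Bypass flow = 0.7967×1320 = 1051.6 kg/h.

1052 kg/h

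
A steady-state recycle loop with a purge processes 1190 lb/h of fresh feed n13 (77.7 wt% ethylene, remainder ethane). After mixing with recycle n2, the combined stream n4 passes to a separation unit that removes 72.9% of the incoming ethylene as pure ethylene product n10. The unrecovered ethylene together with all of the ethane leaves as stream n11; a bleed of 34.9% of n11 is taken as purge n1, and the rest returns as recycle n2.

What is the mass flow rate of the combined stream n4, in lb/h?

ethane enters only via n13 and leaves only via the purge: 1190×0.223 = 0.349×(ethane in n11), and the separation unit passes all ethane, so ethane in n4 = ethane in n11 = 760.37 lb/h.
ethylene in n4: m_A = 1190×0.777 + (1−0.349)·(1−0.729)·m_A, so m_A = 924.63/0.8236 = 1122.7 lb/h.
n4 = 1122.7 + 760.37 = 1883.1 lb/h.

1883 lb/h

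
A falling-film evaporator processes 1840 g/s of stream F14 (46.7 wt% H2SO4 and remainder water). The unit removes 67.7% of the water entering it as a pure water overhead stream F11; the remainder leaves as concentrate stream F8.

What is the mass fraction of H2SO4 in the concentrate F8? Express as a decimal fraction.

0.7306

H2SO4 is not removed: 1840×0.467 = 859.28 g/s of H2SO4 enters F8.
water entering = 1840×0.533 = 980.72 g/s; overhead removed = 0.677×980.72 = 663.95 g/s.
Concentrate = 1840 − 663.95 = 1176.1 g/s.
Mass fraction = 859.28/1176.1 = 0.7306.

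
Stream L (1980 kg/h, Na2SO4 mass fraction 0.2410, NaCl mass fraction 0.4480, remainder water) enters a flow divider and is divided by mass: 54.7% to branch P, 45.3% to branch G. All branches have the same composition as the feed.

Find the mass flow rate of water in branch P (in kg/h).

Branch P total = 0.547×1980 = 1083.1 kg/h.
water in P = 0.311×1083.1 = 336.83 kg/h.

336.8 kg/h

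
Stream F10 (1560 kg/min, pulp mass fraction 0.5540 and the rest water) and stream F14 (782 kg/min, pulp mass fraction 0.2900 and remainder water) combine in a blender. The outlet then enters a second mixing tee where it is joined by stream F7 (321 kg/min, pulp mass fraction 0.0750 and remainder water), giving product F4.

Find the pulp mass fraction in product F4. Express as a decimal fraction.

0.4187

Overall, product flow = 2663 kg/min.
pulp in = 1560×0.554 + 782×0.290 + 321×0.075 = 1115.1 kg/min.
pulp fraction in F4 = 0.4187.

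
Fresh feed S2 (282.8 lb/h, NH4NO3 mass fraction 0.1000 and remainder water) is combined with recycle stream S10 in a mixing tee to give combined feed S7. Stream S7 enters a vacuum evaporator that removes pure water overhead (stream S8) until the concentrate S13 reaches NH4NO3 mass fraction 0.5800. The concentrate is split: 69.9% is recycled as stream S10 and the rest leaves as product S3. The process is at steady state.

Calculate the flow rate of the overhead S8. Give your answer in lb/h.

Overall NH4NO3 balance (none leaves overhead): NH4NO3 in fresh feed = NH4NO3 in product, i.e. 282.8×0.100 = (1−0.699)·S13·0.580.
S13 = 28.28/(0.580×0.301) = 161.99 lb/h.
Recycle S10 = 0.699×161.99 = 113.23 lb/h.
Combined feed S7 = 282.8 + 113.23 = 396.03 lb/h.
Overhead S8 = S7 − S13 = 396.03 − 161.99 = 234.04 lb/h.

234 lb/h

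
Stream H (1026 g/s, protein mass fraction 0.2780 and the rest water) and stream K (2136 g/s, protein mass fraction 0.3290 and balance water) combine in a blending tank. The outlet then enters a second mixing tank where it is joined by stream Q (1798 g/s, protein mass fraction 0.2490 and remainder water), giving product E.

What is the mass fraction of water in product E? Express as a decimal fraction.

Overall, product flow = 4960 g/s.
water in = 1026×0.722 + 2136×0.671 + 1798×0.751 = 3524.3 g/s.
water fraction in E = 0.7105.

0.7105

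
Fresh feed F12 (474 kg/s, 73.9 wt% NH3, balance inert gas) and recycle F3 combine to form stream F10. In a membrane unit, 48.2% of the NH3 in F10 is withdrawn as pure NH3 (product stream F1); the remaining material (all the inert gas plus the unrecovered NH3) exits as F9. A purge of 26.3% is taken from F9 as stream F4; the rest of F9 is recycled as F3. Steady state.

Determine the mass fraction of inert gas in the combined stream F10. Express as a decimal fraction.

0.454

inert gas enters only via F12 and leaves only via the purge: 474×0.261 = 0.263×(inert gas in F9), and the membrane unit passes all inert gas, so inert gas in F10 = inert gas in F9 = 470.4 kg/s.
NH3 in F10: m_A = 474×0.739 + (1−0.263)·(1−0.482)·m_A, so m_A = 350.29/0.6182 = 566.59 kg/s.
F10 = 566.59 + 470.4 = 1037 kg/s.
inert gas fraction in F10 = 470.4/1037 = 0.454.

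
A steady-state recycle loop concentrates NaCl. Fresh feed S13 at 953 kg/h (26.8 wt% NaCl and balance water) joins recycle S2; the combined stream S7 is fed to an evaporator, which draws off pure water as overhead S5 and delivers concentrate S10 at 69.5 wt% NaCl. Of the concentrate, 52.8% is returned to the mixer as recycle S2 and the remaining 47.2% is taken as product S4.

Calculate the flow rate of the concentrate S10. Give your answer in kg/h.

778.6 kg/h

Overall NaCl balance (none leaves overhead): NaCl in fresh feed = NaCl in product, i.e. 953×0.268 = (1−0.528)·S10·0.695.
S10 = 255.4/(0.695×0.472) = 778.58 kg/h.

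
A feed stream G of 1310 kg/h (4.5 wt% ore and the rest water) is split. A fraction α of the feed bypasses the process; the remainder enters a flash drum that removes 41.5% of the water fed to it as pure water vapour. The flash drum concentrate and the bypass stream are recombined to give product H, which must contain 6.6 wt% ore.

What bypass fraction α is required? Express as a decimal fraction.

0.197

All 1310×0.045 = 58.95 kg/h of ore reaches H, so H = 58.95/0.066 = 893.18 kg/h and vapour = 416.82 kg/h.
The evaporator receives (1−α)·1310 of feed at 0.955 water and removes 0.415 of that water:
0.415×0.955×(1−α)×1310 = 416.82
(1−α) = 416.82/519.19 = 0.8028;  α = 0.1972.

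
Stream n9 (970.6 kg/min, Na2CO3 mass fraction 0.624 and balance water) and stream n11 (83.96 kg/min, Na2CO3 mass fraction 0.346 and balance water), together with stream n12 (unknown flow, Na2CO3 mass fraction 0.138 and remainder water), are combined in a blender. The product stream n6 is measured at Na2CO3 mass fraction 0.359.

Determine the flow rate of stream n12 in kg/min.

Let n12 be the unknown flow. Total out = 1054.6 + n12.
Na2CO3 balance: 634.7 + 0.138·n12 = 0.359·(1054.6 + n12)
(0.138 − 0.359)·n12 = 0.359×1054.6 − 634.7 = -256.12
n12 = -256.12 / -0.221 = 1158.9 kg/min

1159 kg/min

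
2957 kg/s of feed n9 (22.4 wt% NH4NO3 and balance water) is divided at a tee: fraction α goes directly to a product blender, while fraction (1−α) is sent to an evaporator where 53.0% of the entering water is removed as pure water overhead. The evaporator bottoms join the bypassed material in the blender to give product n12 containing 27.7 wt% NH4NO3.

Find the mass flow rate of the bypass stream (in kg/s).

All 2957×0.224 = 662.37 kg/s of NH4NO3 reaches n12, so n12 = 662.37/0.277 = 2391.2 kg/s and vapour = 565.78 kg/s.
The evaporator receives (1−α)·2957 of feed at 0.776 water and removes 0.530 of that water:
0.530×0.776×(1−α)×2957 = 565.78
(1−α) = 565.78/1216.2 = 0.4652;  α = 0.5348.
Bypass flow = 0.5348×2957 = 1581.3 kg/s.

1581 kg/s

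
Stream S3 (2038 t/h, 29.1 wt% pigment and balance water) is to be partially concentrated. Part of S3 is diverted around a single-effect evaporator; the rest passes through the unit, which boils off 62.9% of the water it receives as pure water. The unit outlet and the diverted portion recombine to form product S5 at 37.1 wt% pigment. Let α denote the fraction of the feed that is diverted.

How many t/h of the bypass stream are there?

All 2038×0.291 = 593.06 t/h of pigment reaches S5, so S5 = 593.06/0.371 = 1598.5 t/h and vapour = 439.46 t/h.
The evaporator receives (1−α)·2038 of feed at 0.709 water and removes 0.629 of that water:
0.629×0.709×(1−α)×2038 = 439.46
(1−α) = 439.46/908.87 = 0.4835;  α = 0.5165.
Bypass flow = 0.5165×2038 = 1052.6 t/h.

1053 t/h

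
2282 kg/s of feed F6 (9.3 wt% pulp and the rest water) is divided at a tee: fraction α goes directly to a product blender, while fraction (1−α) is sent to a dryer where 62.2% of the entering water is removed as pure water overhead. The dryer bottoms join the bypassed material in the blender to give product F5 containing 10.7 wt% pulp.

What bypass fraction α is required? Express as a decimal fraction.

0.768

All 2282×0.093 = 212.23 kg/s of pulp reaches F5, so F5 = 212.23/0.107 = 1983.4 kg/s and vapour = 298.58 kg/s.
The evaporator receives (1−α)·2282 of feed at 0.907 water and removes 0.622 of that water:
0.622×0.907×(1−α)×2282 = 298.58
(1−α) = 298.58/1287.4 = 0.2319;  α = 0.7681.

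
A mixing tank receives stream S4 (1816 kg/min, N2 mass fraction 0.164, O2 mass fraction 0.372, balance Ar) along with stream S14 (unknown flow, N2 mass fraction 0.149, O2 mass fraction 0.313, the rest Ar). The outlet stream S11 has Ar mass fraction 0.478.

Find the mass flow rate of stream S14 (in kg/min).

423.7 kg/min

Let S14 be the unknown flow. Total out = 1816 + S14.
Ar balance: 842.62 + 0.538·S14 = 0.478·(1816 + S14)
(0.538 − 0.478)·S14 = 0.478×1816 − 842.62 = 25.424
S14 = 25.424 / 0.060 = 423.73 kg/min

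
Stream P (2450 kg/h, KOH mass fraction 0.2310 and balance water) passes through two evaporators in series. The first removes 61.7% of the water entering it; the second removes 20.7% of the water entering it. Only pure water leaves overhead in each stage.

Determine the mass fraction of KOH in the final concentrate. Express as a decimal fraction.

water in feed = 2450×0.769 = 1884 kg/h.
After stage 1: water left = (1−0.617)×1884 = 721.59; stream total = 1287.5 kg/h.
After stage 2: water left = (1−0.207)×721.59 = 572.22; final concentrate = 1138.2 kg/h.
KOH fraction = 565.95/1138.2 = 0.4972.

0.4972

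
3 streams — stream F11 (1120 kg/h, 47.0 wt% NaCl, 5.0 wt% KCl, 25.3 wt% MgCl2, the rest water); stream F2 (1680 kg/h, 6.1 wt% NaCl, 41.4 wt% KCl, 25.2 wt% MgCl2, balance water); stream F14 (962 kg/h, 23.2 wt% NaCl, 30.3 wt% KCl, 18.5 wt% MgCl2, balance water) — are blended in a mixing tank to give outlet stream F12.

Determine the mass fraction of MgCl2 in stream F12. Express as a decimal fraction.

Total flow out = 1120 + 1680 + 962 = 3762 kg/h.
MgCl2 in = 1120×0.253 + 1680×0.252 + 962×0.185 = 884.69 kg/h.
MgCl2 mass fraction in F12 = 884.69/3762 = 0.2352.

0.2352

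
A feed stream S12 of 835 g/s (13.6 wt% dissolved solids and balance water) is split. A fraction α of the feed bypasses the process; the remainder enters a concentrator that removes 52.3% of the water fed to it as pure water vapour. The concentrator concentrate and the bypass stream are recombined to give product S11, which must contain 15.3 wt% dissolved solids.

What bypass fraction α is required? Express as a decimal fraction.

0.754

All 835×0.136 = 113.56 g/s of dissolved solids reaches S11, so S11 = 113.56/0.153 = 742.22 g/s and vapour = 92.778 g/s.
The evaporator receives (1−α)·835 of feed at 0.864 water and removes 0.523 of that water:
0.523×0.864×(1−α)×835 = 92.778
(1−α) = 92.778/377.31 = 0.2459;  α = 0.7541.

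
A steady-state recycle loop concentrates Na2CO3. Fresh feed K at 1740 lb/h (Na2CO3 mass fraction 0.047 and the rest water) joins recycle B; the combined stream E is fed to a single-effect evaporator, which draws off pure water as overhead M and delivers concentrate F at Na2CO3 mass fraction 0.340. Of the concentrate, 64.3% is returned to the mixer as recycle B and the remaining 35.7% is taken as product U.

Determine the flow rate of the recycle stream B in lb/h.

433.2 lb/h

Overall Na2CO3 balance (none leaves overhead): Na2CO3 in fresh feed = Na2CO3 in product, i.e. 1740×0.047 = (1−0.643)·F·0.340.
F = 81.78/(0.340×0.357) = 673.75 lb/h.
Recycle B = 0.643×673.75 = 433.22 lb/h.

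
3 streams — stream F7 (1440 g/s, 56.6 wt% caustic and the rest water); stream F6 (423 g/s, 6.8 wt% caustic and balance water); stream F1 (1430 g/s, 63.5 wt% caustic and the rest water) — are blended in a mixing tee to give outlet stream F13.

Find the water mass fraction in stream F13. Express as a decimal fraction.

0.468

Total flow out = 1440 + 423 + 1430 = 3293 g/s.
water in = 1440×0.434 + 423×0.932 + 1430×0.365 = 1541.1 g/s.
water mass fraction in F13 = 1541.1/3293 = 0.468.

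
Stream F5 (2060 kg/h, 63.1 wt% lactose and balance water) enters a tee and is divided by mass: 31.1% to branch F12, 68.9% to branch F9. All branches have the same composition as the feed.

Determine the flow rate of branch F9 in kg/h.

1419 kg/h

Branch F9 flow = 0.689×2060 = 1419.3 kg/h.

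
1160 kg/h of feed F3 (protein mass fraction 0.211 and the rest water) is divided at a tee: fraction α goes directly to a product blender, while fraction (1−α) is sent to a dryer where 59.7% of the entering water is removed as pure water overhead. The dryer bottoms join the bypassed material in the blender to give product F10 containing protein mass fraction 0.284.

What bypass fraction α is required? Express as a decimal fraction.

All 1160×0.211 = 244.76 kg/h of protein reaches F10, so F10 = 244.76/0.284 = 861.83 kg/h and vapour = 298.17 kg/h.
The evaporator receives (1−α)·1160 of feed at 0.789 water and removes 0.597 of that water:
0.597×0.789×(1−α)×1160 = 298.17
(1−α) = 298.17/546.4 = 0.5457;  α = 0.4543.

0.454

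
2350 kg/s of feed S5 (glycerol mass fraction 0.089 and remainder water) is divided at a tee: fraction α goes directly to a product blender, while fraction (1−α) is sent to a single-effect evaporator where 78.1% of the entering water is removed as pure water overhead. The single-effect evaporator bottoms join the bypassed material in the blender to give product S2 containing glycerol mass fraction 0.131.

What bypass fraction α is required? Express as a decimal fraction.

All 2350×0.089 = 209.15 kg/s of glycerol reaches S2, so S2 = 209.15/0.131 = 1596.6 kg/s and vapour = 753.44 kg/s.
The evaporator receives (1−α)·2350 of feed at 0.911 water and removes 0.781 of that water:
0.781×0.911×(1−α)×2350 = 753.44
(1−α) = 753.44/1672 = 0.4506;  α = 0.5494.

0.549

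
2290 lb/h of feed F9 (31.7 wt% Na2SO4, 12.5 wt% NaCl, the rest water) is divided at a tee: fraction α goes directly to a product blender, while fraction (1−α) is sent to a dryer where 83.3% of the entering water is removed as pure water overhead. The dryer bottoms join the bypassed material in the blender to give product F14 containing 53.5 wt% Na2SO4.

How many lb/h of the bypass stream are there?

282.5 lb/h

All 2290×0.317 = 725.93 lb/h of Na2SO4 reaches F14, so F14 = 725.93/0.535 = 1356.9 lb/h and vapour = 933.12 lb/h.
The evaporator receives (1−α)·2290 of feed at 0.558 water and removes 0.833 of that water:
0.833×0.558×(1−α)×2290 = 933.12
(1−α) = 933.12/1064.4 = 0.8766;  α = 0.1234.
Bypass flow = 0.1234×2290 = 282.48 lb/h.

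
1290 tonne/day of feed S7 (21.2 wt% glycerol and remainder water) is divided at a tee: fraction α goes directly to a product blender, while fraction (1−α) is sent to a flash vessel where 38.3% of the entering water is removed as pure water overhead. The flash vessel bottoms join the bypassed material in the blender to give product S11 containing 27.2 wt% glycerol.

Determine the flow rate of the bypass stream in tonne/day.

347.1 tonne/day

All 1290×0.212 = 273.48 tonne/day of glycerol reaches S11, so S11 = 273.48/0.272 = 1005.4 tonne/day and vapour = 284.56 tonne/day.
The evaporator receives (1−α)·1290 of feed at 0.788 water and removes 0.383 of that water:
0.383×0.788×(1−α)×1290 = 284.56
(1−α) = 284.56/389.33 = 0.7309;  α = 0.2691.
Bypass flow = 0.2691×1290 = 347.14 tonne/day.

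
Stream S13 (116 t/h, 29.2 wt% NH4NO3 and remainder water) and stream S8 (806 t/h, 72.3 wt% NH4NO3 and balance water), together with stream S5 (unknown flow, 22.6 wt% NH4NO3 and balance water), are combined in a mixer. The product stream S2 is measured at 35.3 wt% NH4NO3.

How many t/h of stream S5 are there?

2292 t/h

Let S5 be the unknown flow. Total out = 922 + S5.
NH4NO3 balance: 616.61 + 0.226·S5 = 0.353·(922 + S5)
(0.226 − 0.353)·S5 = 0.353×922 − 616.61 = -291.14
S5 = -291.14 / -0.127 = 2292.5 t/h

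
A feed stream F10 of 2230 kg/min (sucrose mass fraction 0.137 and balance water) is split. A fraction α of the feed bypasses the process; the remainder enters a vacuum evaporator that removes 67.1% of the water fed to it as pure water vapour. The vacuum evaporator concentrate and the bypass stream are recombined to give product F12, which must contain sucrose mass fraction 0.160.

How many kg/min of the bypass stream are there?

All 2230×0.137 = 305.51 kg/min of sucrose reaches F12, so F12 = 305.51/0.160 = 1909.4 kg/min and vapour = 320.56 kg/min.
The evaporator receives (1−α)·2230 of feed at 0.863 water and removes 0.671 of that water:
0.671×0.863×(1−α)×2230 = 320.56
(1−α) = 320.56/1291.3 = 0.2482;  α = 0.7518.
Bypass flow = 0.7518×2230 = 1676.4 kg/min.

1676 kg/min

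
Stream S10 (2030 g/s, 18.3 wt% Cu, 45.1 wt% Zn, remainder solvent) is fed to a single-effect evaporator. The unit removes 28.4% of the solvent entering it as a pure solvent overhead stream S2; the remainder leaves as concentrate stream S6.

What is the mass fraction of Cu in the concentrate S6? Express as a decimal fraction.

0.204

Cu is not removed: 2030×0.183 = 371.49 g/s of Cu enters S6.
solvent entering = 2030×0.366 = 742.98 g/s; overhead removed = 0.284×742.98 = 211.01 g/s.
Concentrate = 2030 − 211.01 = 1819 g/s.
Mass fraction = 371.49/1819 = 0.204.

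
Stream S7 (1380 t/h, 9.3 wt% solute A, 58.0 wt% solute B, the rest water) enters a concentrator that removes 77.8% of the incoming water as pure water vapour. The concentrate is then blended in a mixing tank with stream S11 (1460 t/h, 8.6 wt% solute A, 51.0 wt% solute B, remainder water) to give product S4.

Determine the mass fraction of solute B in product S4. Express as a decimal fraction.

0.621

Vapour removed = 0.778×0.327×1380 = 351.08 t/h; concentrate = 1028.9 t/h.
solute B reaching the mixer = 800.4 (from concentrate) + 1460×0.510 = 1545 t/h.
Product flow = 1028.9 + 1460 = 2488.9 t/h; solute B fraction = 0.621.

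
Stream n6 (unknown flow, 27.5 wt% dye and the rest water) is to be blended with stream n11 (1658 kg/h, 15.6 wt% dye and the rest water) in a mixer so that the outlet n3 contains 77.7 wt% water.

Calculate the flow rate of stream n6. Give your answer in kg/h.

Let n6 be the unknown flow. Total out = 1658 + n6.
water balance: 1399.4 + 0.725·n6 = 0.777·(1658 + n6)
(0.725 − 0.777)·n6 = 0.777×1658 − 1399.4 = -111.09
n6 = -111.09 / -0.052 = 2136.3 kg/h

2136 kg/h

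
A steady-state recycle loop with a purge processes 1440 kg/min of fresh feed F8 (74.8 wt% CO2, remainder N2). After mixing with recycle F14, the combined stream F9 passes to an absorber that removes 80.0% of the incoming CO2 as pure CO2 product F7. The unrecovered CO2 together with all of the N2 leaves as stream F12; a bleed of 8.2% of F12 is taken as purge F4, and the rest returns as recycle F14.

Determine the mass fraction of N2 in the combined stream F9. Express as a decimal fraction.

N2 enters only via F8 and leaves only via the purge: 1440×0.252 = 0.082×(N2 in F12), and the absorber passes all N2, so N2 in F9 = N2 in F12 = 4425.4 kg/min.
CO2 in F9: m_A = 1440×0.748 + (1−0.082)·(1−0.800)·m_A, so m_A = 1077.1/0.8164 = 1319.4 kg/min.
F9 = 1319.4 + 4425.4 = 5744.7 kg/min.
N2 fraction in F9 = 4425.4/5744.7 = 0.770.

0.770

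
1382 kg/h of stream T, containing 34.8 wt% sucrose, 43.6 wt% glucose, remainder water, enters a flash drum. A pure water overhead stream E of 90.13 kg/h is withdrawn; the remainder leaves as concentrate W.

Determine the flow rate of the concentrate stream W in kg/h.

1292 kg/h

Concentrate = 1382 − 90.13 = 1291.9 kg/h.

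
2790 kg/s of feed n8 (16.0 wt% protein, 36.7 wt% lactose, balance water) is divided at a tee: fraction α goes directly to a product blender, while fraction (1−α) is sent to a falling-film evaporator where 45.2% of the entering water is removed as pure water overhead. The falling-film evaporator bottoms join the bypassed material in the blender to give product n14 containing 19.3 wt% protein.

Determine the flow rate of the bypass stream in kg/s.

558.7 kg/s

All 2790×0.160 = 446.4 kg/s of protein reaches n14, so n14 = 446.4/0.193 = 2313 kg/s and vapour = 477.05 kg/s.
The evaporator receives (1−α)·2790 of feed at 0.473 water and removes 0.452 of that water:
0.452×0.473×(1−α)×2790 = 477.05
(1−α) = 477.05/596.49 = 0.7998;  α = 0.2002.
Bypass flow = 0.2002×2790 = 558.68 kg/s.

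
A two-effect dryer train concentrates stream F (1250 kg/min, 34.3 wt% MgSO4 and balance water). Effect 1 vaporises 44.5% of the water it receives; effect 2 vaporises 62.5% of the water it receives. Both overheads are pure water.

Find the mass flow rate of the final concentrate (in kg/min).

599.7 kg/min

water in feed = 1250×0.657 = 821.25 kg/min.
After stage 1: water left = (1−0.445)×821.25 = 455.79; stream total = 884.54 kg/min.
After stage 2: water left = (1−0.625)×455.79 = 170.92; final concentrate = 599.67 kg/min.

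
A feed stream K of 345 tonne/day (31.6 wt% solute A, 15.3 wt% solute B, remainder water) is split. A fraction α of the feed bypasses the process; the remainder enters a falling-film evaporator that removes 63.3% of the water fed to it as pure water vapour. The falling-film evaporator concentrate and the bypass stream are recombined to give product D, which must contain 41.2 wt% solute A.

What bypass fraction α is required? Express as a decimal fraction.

All 345×0.316 = 109.02 tonne/day of solute A reaches D, so D = 109.02/0.412 = 264.61 tonne/day and vapour = 80.388 tonne/day.
The evaporator receives (1−α)·345 of feed at 0.531 water and removes 0.633 of that water:
0.633×0.531×(1−α)×345 = 80.388
(1−α) = 80.388/115.96 = 0.6932;  α = 0.3068.

0.307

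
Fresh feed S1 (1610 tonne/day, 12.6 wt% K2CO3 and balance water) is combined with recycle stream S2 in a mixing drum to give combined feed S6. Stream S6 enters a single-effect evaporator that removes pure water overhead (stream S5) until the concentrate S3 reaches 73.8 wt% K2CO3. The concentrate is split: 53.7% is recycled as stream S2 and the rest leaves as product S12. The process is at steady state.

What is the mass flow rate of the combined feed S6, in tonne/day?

Overall K2CO3 balance (none leaves overhead): K2CO3 in fresh feed = K2CO3 in product, i.e. 1610×0.126 = (1−0.537)·S3·0.738.
S3 = 202.86/(0.738×0.463) = 593.69 tonne/day.
Recycle S2 = 0.537×593.69 = 318.81 tonne/day.
Combined feed S6 = 1610 + 318.81 = 1928.8 tonne/day.

1929 tonne/day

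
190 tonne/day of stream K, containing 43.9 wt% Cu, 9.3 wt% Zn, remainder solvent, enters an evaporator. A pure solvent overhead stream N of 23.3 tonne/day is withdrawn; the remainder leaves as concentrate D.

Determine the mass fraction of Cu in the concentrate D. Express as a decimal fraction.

Cu is not removed: 190×0.439 = 83.41 tonne/day of Cu enters D.
Concentrate = 190 − 23.3 = 166.7 tonne/day.
Mass fraction = 83.41/166.7 = 0.500.

0.500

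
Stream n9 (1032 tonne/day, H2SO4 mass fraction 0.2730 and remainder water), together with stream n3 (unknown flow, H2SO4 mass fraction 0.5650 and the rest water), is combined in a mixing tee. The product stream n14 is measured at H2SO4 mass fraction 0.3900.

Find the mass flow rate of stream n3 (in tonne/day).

690 tonne/day

Let n3 be the unknown flow. Total out = 1032 + n3.
H2SO4 balance: 281.74 + 0.565·n3 = 0.390·(1032 + n3)
(0.565 − 0.390)·n3 = 0.390×1032 − 281.74 = 120.74
n3 = 120.74 / 0.175 = 689.97 tonne/day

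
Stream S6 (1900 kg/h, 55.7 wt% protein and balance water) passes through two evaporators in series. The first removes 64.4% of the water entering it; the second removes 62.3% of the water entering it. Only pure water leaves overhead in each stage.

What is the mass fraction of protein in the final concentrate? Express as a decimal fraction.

water in feed = 1900×0.443 = 841.7 kg/h.
After stage 1: water left = (1−0.644)×841.7 = 299.65; stream total = 1357.9 kg/h.
After stage 2: water left = (1−0.623)×299.65 = 112.97; final concentrate = 1171.3 kg/h.
protein fraction = 1058.3/1171.3 = 0.9036.

0.9036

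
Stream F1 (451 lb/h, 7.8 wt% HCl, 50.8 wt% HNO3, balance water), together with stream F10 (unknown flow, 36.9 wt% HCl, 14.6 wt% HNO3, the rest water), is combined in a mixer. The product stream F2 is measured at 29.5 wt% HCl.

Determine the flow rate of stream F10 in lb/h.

1323 lb/h

Let F10 be the unknown flow. Total out = 451 + F10.
HCl balance: 35.178 + 0.369·F10 = 0.295·(451 + F10)
(0.369 − 0.295)·F10 = 0.295×451 − 35.178 = 97.867
F10 = 97.867 / 0.074 = 1322.5 lb/h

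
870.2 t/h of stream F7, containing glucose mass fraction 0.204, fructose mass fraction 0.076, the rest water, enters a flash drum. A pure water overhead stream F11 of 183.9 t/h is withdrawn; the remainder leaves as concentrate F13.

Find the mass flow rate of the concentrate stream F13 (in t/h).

686.3 t/h

Concentrate = 870.2 − 183.9 = 686.3 t/h.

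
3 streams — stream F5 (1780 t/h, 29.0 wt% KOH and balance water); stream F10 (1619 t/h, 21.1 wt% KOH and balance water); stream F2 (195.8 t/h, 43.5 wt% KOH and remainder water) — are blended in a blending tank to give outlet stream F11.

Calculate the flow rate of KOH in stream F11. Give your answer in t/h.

KOH out = KOH in = 1780×0.290 + 1619×0.211 + 195.8×0.435 = 942.98 t/h.

943 t/h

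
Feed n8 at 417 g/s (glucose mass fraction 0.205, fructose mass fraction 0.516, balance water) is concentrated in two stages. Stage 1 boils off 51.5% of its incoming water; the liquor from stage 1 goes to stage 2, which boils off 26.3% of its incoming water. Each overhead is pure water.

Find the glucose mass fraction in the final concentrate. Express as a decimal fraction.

water in feed = 417×0.279 = 116.34 g/s.
After stage 1: water left = (1−0.515)×116.34 = 56.426; stream total = 357.08 g/s.
After stage 2: water left = (1−0.263)×56.426 = 41.586; final concentrate = 342.24 g/s.
glucose fraction = 85.485/342.24 = 0.250.

0.250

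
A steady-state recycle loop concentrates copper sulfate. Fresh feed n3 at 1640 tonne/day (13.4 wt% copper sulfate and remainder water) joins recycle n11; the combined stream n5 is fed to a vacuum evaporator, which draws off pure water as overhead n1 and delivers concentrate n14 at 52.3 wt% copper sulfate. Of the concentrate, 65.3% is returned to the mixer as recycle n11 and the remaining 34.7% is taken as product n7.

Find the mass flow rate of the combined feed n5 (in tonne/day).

2431 tonne/day

Overall copper sulfate balance (none leaves overhead): copper sulfate in fresh feed = copper sulfate in product, i.e. 1640×0.134 = (1−0.653)·n14·0.523.
n14 = 219.76/(0.523×0.347) = 1210.9 tonne/day.
Recycle n11 = 0.653×1210.9 = 790.73 tonne/day.
Combined feed n5 = 1640 + 790.73 = 2430.7 tonne/day.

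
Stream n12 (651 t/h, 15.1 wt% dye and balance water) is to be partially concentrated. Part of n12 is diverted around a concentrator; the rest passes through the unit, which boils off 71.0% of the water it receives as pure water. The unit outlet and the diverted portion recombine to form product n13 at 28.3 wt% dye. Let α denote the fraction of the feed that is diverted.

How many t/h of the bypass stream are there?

147.3 t/h

All 651×0.151 = 98.301 t/h of dye reaches n13, so n13 = 98.301/0.283 = 347.35 t/h and vapour = 303.65 t/h.
The evaporator receives (1−α)·651 of feed at 0.849 water and removes 0.710 of that water:
0.710×0.849×(1−α)×651 = 303.65
(1−α) = 303.65/392.42 = 0.7738;  α = 0.2262.
Bypass flow = 0.2262×651 = 147.26 t/h.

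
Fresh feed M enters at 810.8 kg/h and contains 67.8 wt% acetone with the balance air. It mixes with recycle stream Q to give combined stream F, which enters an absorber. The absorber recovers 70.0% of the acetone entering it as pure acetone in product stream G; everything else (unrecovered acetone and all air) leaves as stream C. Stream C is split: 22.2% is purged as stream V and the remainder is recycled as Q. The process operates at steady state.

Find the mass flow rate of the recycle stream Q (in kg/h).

air enters only via M and leaves only via the purge: 810.8×0.322 = 0.222×(air in C), and the absorber passes all air, so air in F = air in C = 1176 kg/h.
acetone in F: m_A = 810.8×0.678 + (1−0.222)·(1−0.700)·m_A, so m_A = 549.72/0.7666 = 717.09 kg/h.
C = (1−0.700)×717.09 + 1176 = 1391.2 kg/h.
Recycle Q = (1−0.222)×1391.2 = 1082.3 kg/h.

1082 kg/h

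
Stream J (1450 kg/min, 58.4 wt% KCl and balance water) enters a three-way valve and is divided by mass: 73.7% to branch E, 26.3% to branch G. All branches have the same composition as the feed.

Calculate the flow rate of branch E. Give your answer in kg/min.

1069 kg/min

Branch E flow = 0.737×1450 = 1068.7 kg/min.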